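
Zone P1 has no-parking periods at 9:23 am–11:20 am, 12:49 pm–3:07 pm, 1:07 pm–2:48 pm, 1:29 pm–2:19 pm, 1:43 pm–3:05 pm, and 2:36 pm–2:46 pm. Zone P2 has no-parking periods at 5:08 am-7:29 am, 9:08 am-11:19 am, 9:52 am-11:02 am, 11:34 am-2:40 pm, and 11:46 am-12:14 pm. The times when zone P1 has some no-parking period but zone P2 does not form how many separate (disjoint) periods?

Merge the first list: 9:23 am-11:20 am, 12:49 pm-3:07 pm.
Merge the second list: 5:08 am-7:29 am, 9:08 am-11:19 am, 11:34 am-2:40 pm.
A \ B = 11:19 am-11:20 am, 2:40 pm-3:07 pm.
That is 2 disjoint pieces.

2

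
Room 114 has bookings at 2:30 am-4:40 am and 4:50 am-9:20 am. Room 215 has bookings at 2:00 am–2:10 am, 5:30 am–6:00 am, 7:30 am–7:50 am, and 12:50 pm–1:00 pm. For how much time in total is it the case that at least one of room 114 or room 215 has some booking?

7 h

A ∪ B = 2:00 am-2:10 am, 2:30 am-4:40 am, 4:50 am-9:20 am, 12:50 pm-1:00 pm.
Total: 10 min + 2 h 10 min + 4 h 30 min + 10 min = 7 h.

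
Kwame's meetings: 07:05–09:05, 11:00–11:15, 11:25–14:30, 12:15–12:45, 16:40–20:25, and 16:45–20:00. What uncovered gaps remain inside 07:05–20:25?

The merged coverage is 07:05–09:05, 11:00–11:15, 11:25–14:30, 16:40–20:25.
Uncovered inside 07:05–20:25: 09:05–11:00, 11:15–11:25, 14:30–16:40.

09:05–11:00, 11:15–11:25, 14:30–16:40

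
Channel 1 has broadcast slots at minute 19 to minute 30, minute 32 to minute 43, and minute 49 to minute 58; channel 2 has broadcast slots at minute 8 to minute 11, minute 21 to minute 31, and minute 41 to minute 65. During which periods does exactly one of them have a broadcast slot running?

minute 8 to minute 11, minute 19 to minute 21, minute 30 to minute 31, minute 32 to minute 41, minute 43 to minute 49, minute 58 to minute 65

Only in the first: minute 19 to minute 21, minute 32 to minute 41.
Only in the second: minute 8 to minute 11, minute 30 to minute 31, minute 43 to minute 49, minute 58 to minute 65.
Together these are the periods covered by exactly one.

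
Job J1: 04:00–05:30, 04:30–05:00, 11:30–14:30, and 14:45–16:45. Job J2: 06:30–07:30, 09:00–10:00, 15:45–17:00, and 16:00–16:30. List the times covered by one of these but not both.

Merge the first list: 04:00–05:30, 11:30–14:30, 14:45–16:45.
Merge the second list: 06:30–07:30, 09:00–10:00, 15:45–17:00.
A \ B = 04:00–05:30, 11:30–14:30, 14:45–15:45.
B \ A = 06:30–07:30, 09:00–10:00, 16:45–17:00.
Union of the two gives the symmetric difference.

04:00–05:30, 06:30–07:30, 09:00–10:00, 11:30–14:30, 14:45–15:45, 16:45–17:00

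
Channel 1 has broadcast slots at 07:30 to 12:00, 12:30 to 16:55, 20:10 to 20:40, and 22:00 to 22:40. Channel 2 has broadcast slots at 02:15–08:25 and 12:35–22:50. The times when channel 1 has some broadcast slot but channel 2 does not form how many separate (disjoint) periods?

A \ B = 08:25–12:00, 12:30–12:35.
That is 2 disjoint pieces.

2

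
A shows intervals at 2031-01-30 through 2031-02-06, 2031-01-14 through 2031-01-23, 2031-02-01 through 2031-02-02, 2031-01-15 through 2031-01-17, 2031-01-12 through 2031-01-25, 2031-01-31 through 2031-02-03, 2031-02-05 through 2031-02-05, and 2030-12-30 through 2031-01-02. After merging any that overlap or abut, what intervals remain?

2030-12-30 through 2031-01-02, 2031-01-12 through 2031-01-25, 2031-01-30 through 2031-02-06

Sort by start: 2030-12-30 through 2031-01-02, 2031-01-12 through 2031-01-25, 2031-01-14 through 2031-01-23, 2031-01-15 through 2031-01-17, 2031-01-30 through 2031-02-06, 2031-01-31 through 2031-02-03, 2031-02-01 through 2031-02-02, 2031-02-05 through 2031-02-05.
2031-01-12 through 2031-01-25 is disjoint → start new block.
2031-01-14 through 2031-01-23 overlaps/touches 2031-01-12 through 2031-01-25 → extend to 2031-01-12 through 2031-01-25.
2031-01-15 through 2031-01-17 overlaps/touches 2031-01-12 through 2031-01-25 → extend to 2031-01-12 through 2031-01-25.
2031-01-30 through 2031-02-06 is disjoint → start new block.
2031-01-31 through 2031-02-03 overlaps/touches 2031-01-30 through 2031-02-06 → extend to 2031-01-30 through 2031-02-06.
2031-02-01 through 2031-02-02 overlaps/touches 2031-01-30 through 2031-02-06 → extend to 2031-01-30 through 2031-02-06.
2031-02-05 through 2031-02-05 overlaps/touches 2031-01-30 through 2031-02-06 → extend to 2031-01-30 through 2031-02-06.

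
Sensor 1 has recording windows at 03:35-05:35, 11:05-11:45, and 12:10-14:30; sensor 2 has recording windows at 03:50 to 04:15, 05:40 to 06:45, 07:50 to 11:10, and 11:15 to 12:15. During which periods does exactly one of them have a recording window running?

03:35–03:50, 04:15–05:35, 05:40–06:45, 07:50–11:05, 11:10–11:15, 11:45–12:10, 12:15–14:30

A but not B: 03:35–03:50, 04:15–05:35, 11:10–11:15, 12:15–14:30.
B but not A: 05:40–06:45, 07:50–11:05, 11:45–12:10.
Combining gives A △ B.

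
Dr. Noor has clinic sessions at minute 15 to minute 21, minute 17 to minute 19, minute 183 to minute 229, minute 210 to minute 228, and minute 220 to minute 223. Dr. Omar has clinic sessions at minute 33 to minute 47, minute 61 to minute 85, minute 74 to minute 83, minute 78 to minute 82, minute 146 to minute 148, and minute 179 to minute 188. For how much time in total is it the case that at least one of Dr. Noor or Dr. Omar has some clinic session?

Merge the first list: minute 15 to minute 21, minute 183 to minute 229.
Merge the second list: minute 33 to minute 47, minute 61 to minute 85, minute 146 to minute 148, minute 179 to minute 188.
A ∪ B = minute 15 to minute 21, minute 33 to minute 47, minute 61 to minute 85, minute 146 to minute 148, minute 179 to minute 229.
Total: 6 minutes + 14 minutes + 24 minutes + 2 minutes + 50 minutes = 96 minutes.

96 minutes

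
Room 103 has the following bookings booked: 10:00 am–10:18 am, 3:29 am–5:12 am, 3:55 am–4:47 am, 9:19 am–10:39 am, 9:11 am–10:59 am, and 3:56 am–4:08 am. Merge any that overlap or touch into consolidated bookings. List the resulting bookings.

Sort by start: 3:29 am-5:12 am, 3:55 am-4:47 am, 3:56 am-4:08 am, 9:11 am-10:59 am, 9:19 am-10:39 am, 10:00 am-10:18 am.
3:55 am-4:47 am overlaps/touches 3:29 am-5:12 am → extend to 3:29 am-5:12 am.
3:56 am-4:08 am overlaps/touches 3:29 am-5:12 am → extend to 3:29 am-5:12 am.
9:11 am-10:59 am is disjoint → start new block.
9:19 am-10:39 am overlaps/touches 9:11 am-10:59 am → extend to 9:11 am-10:59 am.
10:00 am-10:18 am overlaps/touches 9:11 am-10:59 am → extend to 9:11 am-10:59 am.

3:29 am-5:12 am, 9:11 am-10:59 am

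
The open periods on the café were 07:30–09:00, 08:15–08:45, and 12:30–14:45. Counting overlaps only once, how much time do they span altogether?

3 h 45 min

Merged: 07:30–09:00, 12:30–14:45.
Lengths: 1 h 30 min + 2 h 15 min = 3 h 45 min.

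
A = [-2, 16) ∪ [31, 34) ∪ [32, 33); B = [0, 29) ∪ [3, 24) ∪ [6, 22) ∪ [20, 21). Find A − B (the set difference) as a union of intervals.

Merge the first list: [-2, 16), [31, 34).
Merge the second list: [0, 29).
[-2, 16) minus B → [-2, 0).
[31, 34): no B overlap → unchanged.

[-2, 0) ∪ [31, 34)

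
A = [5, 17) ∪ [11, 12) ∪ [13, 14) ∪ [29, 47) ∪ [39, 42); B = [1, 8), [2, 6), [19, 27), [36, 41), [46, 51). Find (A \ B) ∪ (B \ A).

A, merged: [5, 17), [29, 47).
B, merged: [1, 8), [19, 27), [36, 41), [46, 51).
A but not B: [8, 17), [29, 36), [41, 46).
B but not A: [1, 5), [19, 27), [47, 51).
Combining gives A △ B.

[1, 5) ∪ [8, 17) ∪ [19, 27) ∪ [29, 36) ∪ [41, 46) ∪ [47, 51)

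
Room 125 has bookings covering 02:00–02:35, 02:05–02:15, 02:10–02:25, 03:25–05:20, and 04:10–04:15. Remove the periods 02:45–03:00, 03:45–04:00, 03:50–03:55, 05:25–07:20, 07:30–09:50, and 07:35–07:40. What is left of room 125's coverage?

02:00–02:35, 03:25–03:45, 04:00–05:20

First set merges to 02:00–02:35, 03:25–05:20.
Second set merges to 02:45–03:00, 03:45–04:00, 05:25–07:20, 07:30–09:50.
02:00–02:35: nothing removed.
03:25–05:20 \ B = 03:25–03:45, 04:00–05:20.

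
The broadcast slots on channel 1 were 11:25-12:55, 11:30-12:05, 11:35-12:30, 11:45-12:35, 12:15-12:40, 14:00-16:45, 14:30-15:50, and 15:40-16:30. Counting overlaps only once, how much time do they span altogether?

4 h 15 min

Merged: 11:25–12:55, 14:00–16:45.
Lengths: 1 h 30 min + 2 h 45 min = 4 h 15 min.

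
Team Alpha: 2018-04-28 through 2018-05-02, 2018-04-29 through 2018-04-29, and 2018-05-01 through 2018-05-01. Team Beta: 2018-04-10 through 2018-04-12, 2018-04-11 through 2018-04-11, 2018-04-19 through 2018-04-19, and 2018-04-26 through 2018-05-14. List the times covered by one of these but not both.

Merge the first list: 2018-04-28 through 2018-05-02.
Merge the second list: 2018-04-10 through 2018-04-12, 2018-04-19 through 2018-04-19, 2018-04-26 through 2018-05-14.
A \ B = none.
B \ A = 2018-04-10 through 2018-04-12, 2018-04-19 through 2018-04-19, 2018-04-26 through 2018-04-27, 2018-05-03 through 2018-05-14.
Union of the two gives the symmetric difference.

2018-04-10 through 2018-04-12, 2018-04-19 through 2018-04-19, 2018-04-26 through 2018-04-27, 2018-05-03 through 2018-05-14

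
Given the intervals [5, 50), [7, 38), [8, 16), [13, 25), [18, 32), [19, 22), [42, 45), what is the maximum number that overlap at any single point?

Walk the sorted start/end points keeping a running depth.
The depth first hits 5 at 19.

5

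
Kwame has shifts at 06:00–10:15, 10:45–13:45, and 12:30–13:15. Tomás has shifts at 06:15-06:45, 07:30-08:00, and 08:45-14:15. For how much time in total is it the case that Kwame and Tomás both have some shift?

5 h 30 min

Merge the first list: 06:00–10:15, 10:45–13:45.
A ∩ B = 06:15–06:45, 07:30–08:00, 08:45–10:15, 10:45–13:45.
Total: 30 min + 30 min + 1 h 30 min + 3 h = 5 h 30 min.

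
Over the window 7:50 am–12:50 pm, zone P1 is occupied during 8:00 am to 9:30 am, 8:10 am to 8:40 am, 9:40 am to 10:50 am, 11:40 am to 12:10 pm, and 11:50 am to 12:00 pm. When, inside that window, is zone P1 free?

The merged coverage is 8:00 am-9:30 am, 9:40 am-10:50 am, 11:40 am-12:10 pm.
Complement within 7:50 am-12:50 pm: 7:50 am-8:00 am, 9:30 am-9:40 am, 10:50 am-11:40 am, 12:10 pm-12:50 pm.

7:50 am-8:00 am, 9:30 am-9:40 am, 10:50 am-11:40 am, 12:10 pm-12:50 pm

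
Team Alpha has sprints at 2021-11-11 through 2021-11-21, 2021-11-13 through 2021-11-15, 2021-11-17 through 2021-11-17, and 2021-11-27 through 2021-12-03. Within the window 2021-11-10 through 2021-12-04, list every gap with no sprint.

The merged coverage is 2021-11-11 through 2021-11-21, 2021-11-27 through 2021-12-03.
Complement within 2021-11-10 through 2021-12-04: 2021-11-10 through 2021-11-10, 2021-11-22 through 2021-11-26, 2021-12-04 through 2021-12-04.

2021-11-10 through 2021-11-10, 2021-11-22 through 2021-11-26, 2021-12-04 through 2021-12-04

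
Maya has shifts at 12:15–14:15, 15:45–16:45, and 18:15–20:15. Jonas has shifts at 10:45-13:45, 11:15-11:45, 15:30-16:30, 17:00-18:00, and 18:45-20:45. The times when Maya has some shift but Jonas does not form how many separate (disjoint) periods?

3

Second set merges to 10:45–13:45, 15:30–16:30, 17:00–18:00, 18:45–20:45.
A \ B = 13:45–14:15, 16:30–16:45, 18:15–18:45.
That is 3 disjoint pieces.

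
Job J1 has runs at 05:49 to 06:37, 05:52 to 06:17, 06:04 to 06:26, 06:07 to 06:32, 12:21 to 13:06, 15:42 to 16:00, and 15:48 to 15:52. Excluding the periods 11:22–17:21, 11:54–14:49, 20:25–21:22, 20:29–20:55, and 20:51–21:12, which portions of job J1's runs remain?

05:49-06:37

A, merged: 05:49-06:37, 12:21-13:06, 15:42-16:00.
B, merged: 11:22-17:21, 20:25-21:22.
05:49-06:37: nothing removed.
12:21-13:06: entirely removed.
15:42-16:00: entirely removed.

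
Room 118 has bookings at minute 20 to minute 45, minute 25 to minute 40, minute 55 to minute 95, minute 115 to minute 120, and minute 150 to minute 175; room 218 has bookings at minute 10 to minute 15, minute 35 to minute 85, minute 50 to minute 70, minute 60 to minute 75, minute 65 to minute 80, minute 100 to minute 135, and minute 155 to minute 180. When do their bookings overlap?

minute 35 to minute 45, minute 55 to minute 85, minute 115 to minute 120, minute 155 to minute 175

Merge the first list: minute 20 to minute 45, minute 55 to minute 95, minute 115 to minute 120, minute 150 to minute 175.
Merge the second list: minute 10 to minute 15, minute 35 to minute 85, minute 100 to minute 135, minute 155 to minute 180.
minute 20 to minute 45 overlaps B on minute 35 to minute 45.
minute 55 to minute 95 overlaps B on minute 55 to minute 85.
minute 115 to minute 120 overlaps B on minute 115 to minute 120.
minute 150 to minute 175 overlaps B on minute 155 to minute 175.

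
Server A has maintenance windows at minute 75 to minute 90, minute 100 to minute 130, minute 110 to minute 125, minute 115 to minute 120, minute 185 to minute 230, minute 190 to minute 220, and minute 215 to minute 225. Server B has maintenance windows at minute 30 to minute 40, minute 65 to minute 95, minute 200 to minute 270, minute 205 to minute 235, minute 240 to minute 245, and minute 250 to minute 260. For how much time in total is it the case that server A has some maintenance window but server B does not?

First set merges to minute 75 to minute 90, minute 100 to minute 130, minute 185 to minute 230.
Second set merges to minute 30 to minute 40, minute 65 to minute 95, minute 200 to minute 270.
A \ B = minute 100 to minute 130, minute 185 to minute 200.
Total: 30 minutes + 15 minutes = 45 minutes.

45 minutes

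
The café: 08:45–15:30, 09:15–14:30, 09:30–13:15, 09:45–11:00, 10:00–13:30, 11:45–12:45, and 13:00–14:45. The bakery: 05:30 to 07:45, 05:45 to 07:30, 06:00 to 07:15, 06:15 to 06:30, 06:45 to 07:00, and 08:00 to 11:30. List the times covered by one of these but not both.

05:30–07:45, 08:00–08:45, 11:30–15:30

First set merges to 08:45–15:30.
Second set merges to 05:30–07:45, 08:00–11:30.
Only in the first: 11:30–15:30.
Only in the second: 05:30–07:45, 08:00–08:45.
Together these are the periods covered by exactly one.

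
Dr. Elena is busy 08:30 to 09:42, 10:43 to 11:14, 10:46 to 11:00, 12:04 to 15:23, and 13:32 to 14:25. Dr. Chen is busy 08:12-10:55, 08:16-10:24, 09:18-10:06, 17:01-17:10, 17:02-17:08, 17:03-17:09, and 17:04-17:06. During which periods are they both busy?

08:30-09:42, 10:43-10:55

A, merged: 08:30-09:42, 10:43-11:14, 12:04-15:23.
B, merged: 08:12-10:55, 17:01-17:10.
08:30-09:42 ∩ B → 08:30-09:42.
10:43-11:14 ∩ B → 10:43-10:55.
12:04-15:23 meets no B interval.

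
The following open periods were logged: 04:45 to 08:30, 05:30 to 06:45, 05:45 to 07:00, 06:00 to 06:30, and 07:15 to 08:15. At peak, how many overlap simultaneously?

4

Walk the sorted start/end points keeping a running depth.
The depth first hits 4 at 06:00.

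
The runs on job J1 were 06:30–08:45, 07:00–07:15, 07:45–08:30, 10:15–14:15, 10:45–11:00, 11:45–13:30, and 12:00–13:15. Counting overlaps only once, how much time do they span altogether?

6 h 15 min

Merged: 06:30–08:45, 10:15–14:15.
Lengths: 2 h 15 min + 4 h = 6 h 15 min.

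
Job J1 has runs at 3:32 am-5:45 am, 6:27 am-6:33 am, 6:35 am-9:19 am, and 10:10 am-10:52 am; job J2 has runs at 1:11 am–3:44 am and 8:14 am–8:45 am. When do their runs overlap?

3:32 am–3:44 am, 8:14 am–8:45 am

3:32 am–5:45 am ∩ B → 3:32 am–3:44 am.
6:27 am–6:33 am meets no B interval.
6:35 am–9:19 am ∩ B → 8:14 am–8:45 am.
10:10 am–10:52 am meets no B interval.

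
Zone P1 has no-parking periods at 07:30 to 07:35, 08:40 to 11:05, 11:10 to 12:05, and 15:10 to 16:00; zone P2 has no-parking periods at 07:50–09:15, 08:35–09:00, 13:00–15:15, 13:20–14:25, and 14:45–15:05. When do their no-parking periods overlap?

Merge the second list: 07:50–09:15, 13:00–15:15.
07:30–07:35: no overlap with the second set.
08:40–11:05 meets the second set on 08:40–09:15.
11:10–12:05: no overlap with the second set.
15:10–16:00 meets the second set on 15:10–15:15.

08:40–09:15, 15:10–15:15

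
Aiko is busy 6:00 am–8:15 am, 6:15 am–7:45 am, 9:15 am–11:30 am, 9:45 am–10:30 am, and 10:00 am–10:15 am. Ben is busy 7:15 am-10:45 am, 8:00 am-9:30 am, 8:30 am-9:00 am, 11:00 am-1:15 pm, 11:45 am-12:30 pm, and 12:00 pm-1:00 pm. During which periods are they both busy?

First set merges to 6:00 am–8:15 am, 9:15 am–11:30 am.
Second set merges to 7:15 am–10:45 am, 11:00 am–1:15 pm.
6:00 am–8:15 am meets the second set on 7:15 am–8:15 am.
9:15 am–11:30 am meets the second set on 9:15 am–10:45 am, 11:00 am–11:30 am.

7:15 am–8:15 am, 9:15 am–10:45 am, 11:00 am–11:30 am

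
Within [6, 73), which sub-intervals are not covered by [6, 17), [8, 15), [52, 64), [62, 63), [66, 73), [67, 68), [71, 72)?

[17, 52) ∪ [64, 66)

After merging, the occupied span is [6, 17), [52, 64), [66, 73).
Complement within [6, 73): [17, 52), [64, 66).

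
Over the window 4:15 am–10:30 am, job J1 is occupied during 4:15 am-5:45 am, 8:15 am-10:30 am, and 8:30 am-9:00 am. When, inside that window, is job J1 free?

5:45 am–8:15 am

After merging, the occupied span is 4:15 am–5:45 am, 8:15 am–10:30 am.
Complement within 4:15 am–10:30 am: 5:45 am–8:15 am.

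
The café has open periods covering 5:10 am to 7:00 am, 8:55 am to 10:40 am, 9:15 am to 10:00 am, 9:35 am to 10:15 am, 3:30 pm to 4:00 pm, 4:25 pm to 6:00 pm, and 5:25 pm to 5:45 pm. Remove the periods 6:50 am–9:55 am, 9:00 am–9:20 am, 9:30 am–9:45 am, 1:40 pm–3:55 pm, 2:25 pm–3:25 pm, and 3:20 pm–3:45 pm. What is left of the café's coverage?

First set merges to 5:10 am–7:00 am, 8:55 am–10:40 am, 3:30 pm–4:00 pm, 4:25 pm–6:00 pm.
Second set merges to 6:50 am–9:55 am, 1:40 pm–3:55 pm.
5:10 am–7:00 am with B removed leaves 5:10 am–6:50 am.
8:55 am–10:40 am with B removed leaves 9:55 am–10:40 am.
3:30 pm–4:00 pm with B removed leaves 3:55 pm–4:00 pm.
4:25 pm–6:00 pm is untouched.

5:10 am–6:50 am, 9:55 am–10:40 am, 3:55 pm–4:00 pm, 4:25 pm–6:00 pm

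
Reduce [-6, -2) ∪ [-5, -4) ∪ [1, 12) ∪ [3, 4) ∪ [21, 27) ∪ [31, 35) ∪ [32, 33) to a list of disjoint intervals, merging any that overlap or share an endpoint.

[-5, -4) overlaps/touches [-6, -2) → extend to [-6, -2).
[1, 12) is disjoint → start new block.
[3, 4) overlaps/touches [1, 12) → extend to [1, 12).
[21, 27) is disjoint → start new block.
[31, 35) is disjoint → start new block.
[32, 33) overlaps/touches [31, 35) → extend to [31, 35).

[-6, -2) ∪ [1, 12) ∪ [21, 27) ∪ [31, 35)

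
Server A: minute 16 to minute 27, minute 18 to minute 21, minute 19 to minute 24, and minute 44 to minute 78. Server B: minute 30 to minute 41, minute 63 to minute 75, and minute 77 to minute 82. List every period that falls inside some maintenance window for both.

A, merged: minute 16 to minute 27, minute 44 to minute 78.
minute 16 to minute 27 falls entirely outside B.
minute 44 to minute 78 overlaps B on minute 63 to minute 75, minute 77 to minute 78.

minute 63 to minute 75, minute 77 to minute 78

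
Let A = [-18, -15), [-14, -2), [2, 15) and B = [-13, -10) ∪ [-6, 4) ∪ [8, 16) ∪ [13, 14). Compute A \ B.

Merge the second list: [-13, -10), [-6, 4), [8, 16).
[-18, -15): nothing removed.
[-14, -2) \ B = [-14, -13), [-10, -6).
[2, 15) \ B = [4, 8).

[-18, -15) ∪ [-14, -13) ∪ [-10, -6) ∪ [4, 8)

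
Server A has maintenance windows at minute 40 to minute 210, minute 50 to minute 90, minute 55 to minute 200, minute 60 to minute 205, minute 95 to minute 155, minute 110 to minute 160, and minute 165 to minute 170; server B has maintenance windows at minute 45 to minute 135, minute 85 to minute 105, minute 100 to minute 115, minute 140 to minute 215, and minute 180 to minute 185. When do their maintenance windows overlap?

A, merged: minute 40 to minute 210.
B, merged: minute 45 to minute 135, minute 140 to minute 215.
minute 40 to minute 210 meets the second set on minute 45 to minute 135, minute 140 to minute 210.

minute 45 to minute 135, minute 140 to minute 210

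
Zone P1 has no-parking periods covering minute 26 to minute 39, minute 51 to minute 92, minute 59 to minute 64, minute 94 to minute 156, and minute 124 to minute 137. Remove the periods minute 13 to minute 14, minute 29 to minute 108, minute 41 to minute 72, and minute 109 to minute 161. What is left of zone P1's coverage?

minute 26 to minute 29, minute 108 to minute 109

A, merged: minute 26 to minute 39, minute 51 to minute 92, minute 94 to minute 156.
B, merged: minute 13 to minute 14, minute 29 to minute 108, minute 109 to minute 161.
minute 26 to minute 39 \ B = minute 26 to minute 29.
minute 51 to minute 92: entirely removed.
minute 94 to minute 156 \ B = minute 108 to minute 109.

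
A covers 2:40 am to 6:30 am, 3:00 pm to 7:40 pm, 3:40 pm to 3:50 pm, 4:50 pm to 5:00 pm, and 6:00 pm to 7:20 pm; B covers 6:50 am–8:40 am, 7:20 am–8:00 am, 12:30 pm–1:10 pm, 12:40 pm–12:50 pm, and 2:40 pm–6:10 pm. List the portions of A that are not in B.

2:40 am–6:30 am, 6:10 pm–7:40 pm

Merge the first list: 2:40 am–6:30 am, 3:00 pm–7:40 pm.
Merge the second list: 6:50 am–8:40 am, 12:30 pm–1:10 pm, 2:40 pm–6:10 pm.
2:40 am–6:30 am: nothing removed.
3:00 pm–7:40 pm \ B = 6:10 pm–7:40 pm.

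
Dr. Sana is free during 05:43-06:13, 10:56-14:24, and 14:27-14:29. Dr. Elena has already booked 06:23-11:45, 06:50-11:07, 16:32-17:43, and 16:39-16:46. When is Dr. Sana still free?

B, merged: 06:23–11:45, 16:32–17:43.
05:43–06:13: nothing removed.
10:56–14:24 \ B = 11:45–14:24.
14:27–14:29: nothing removed.

05:43–06:13, 11:45–14:24, 14:27–14:29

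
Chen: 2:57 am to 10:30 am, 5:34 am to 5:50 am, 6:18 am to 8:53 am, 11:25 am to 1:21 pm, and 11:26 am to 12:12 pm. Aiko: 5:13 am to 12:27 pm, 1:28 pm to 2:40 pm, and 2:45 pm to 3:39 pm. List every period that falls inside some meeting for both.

5:13 am–10:30 am, 11:25 am–12:27 pm

A, merged: 2:57 am–10:30 am, 11:25 am–1:21 pm.
2:57 am–10:30 am meets the second set on 5:13 am–10:30 am.
11:25 am–1:21 pm meets the second set on 11:25 am–12:27 pm.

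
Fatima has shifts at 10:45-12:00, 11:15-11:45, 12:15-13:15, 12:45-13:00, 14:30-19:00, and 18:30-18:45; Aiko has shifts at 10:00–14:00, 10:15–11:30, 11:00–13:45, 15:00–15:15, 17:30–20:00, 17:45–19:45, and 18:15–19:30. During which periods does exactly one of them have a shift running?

10:00-10:45, 12:00-12:15, 13:15-14:00, 14:30-15:00, 15:15-17:30, 19:00-20:00

Merge the first list: 10:45-12:00, 12:15-13:15, 14:30-19:00.
Merge the second list: 10:00-14:00, 15:00-15:15, 17:30-20:00.
A but not B: 14:30-15:00, 15:15-17:30.
B but not A: 10:00-10:45, 12:00-12:15, 13:15-14:00, 19:00-20:00.
Combining gives A △ B.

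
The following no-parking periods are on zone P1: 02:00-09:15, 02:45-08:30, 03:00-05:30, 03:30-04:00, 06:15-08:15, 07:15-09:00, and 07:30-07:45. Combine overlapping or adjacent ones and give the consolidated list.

02:45–08:30 overlaps/touches 02:00–09:15 → extend to 02:00–09:15.
03:00–05:30 overlaps/touches 02:00–09:15 → extend to 02:00–09:15.
03:30–04:00 overlaps/touches 02:00–09:15 → extend to 02:00–09:15.
06:15–08:15 overlaps/touches 02:00–09:15 → extend to 02:00–09:15.
07:15–09:00 overlaps/touches 02:00–09:15 → extend to 02:00–09:15.
07:30–07:45 overlaps/touches 02:00–09:15 → extend to 02:00–09:15.

02:00–09:15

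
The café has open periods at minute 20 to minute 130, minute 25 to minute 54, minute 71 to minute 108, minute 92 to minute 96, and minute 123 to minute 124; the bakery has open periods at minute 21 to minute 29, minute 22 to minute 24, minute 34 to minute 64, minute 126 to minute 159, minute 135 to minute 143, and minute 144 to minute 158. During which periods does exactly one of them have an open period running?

minute 20 to minute 21, minute 29 to minute 34, minute 64 to minute 126, minute 130 to minute 159

Merge the first list: minute 20 to minute 130.
Merge the second list: minute 21 to minute 29, minute 34 to minute 64, minute 126 to minute 159.
Only in the first: minute 20 to minute 21, minute 29 to minute 34, minute 64 to minute 126.
Only in the second: minute 130 to minute 159.
Together these are the periods covered by exactly one.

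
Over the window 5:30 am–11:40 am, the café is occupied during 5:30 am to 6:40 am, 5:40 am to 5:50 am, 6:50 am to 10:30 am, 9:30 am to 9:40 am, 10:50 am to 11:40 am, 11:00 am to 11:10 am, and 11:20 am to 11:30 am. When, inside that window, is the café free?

After merging, the occupied span is 5:30 am–6:40 am, 6:50 am–10:30 am, 10:50 am–11:40 am.
Gaps within 5:30 am–11:40 am: 6:40 am–6:50 am, 10:30 am–10:50 am.

6:40 am–6:50 am, 10:30 am–10:50 am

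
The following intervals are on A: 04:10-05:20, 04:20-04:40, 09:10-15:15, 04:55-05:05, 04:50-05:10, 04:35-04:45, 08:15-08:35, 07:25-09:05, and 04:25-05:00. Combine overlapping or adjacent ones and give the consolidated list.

Sort by start: 04:10–05:20, 04:20–04:40, 04:25–05:00, 04:35–04:45, 04:50–05:10, 04:55–05:05, 07:25–09:05, 08:15–08:35, 09:10–15:15.
04:20–04:40 overlaps/touches 04:10–05:20 → extend to 04:10–05:20.
04:25–05:00 overlaps/touches 04:10–05:20 → extend to 04:10–05:20.
04:35–04:45 overlaps/touches 04:10–05:20 → extend to 04:10–05:20.
04:50–05:10 overlaps/touches 04:10–05:20 → extend to 04:10–05:20.
04:55–05:05 overlaps/touches 04:10–05:20 → extend to 04:10–05:20.
07:25–09:05 is disjoint → start new block.
08:15–08:35 overlaps/touches 07:25–09:05 → extend to 07:25–09:05.
09:10–15:15 is disjoint → start new block.

04:10–05:20, 07:25–09:05, 09:10–15:15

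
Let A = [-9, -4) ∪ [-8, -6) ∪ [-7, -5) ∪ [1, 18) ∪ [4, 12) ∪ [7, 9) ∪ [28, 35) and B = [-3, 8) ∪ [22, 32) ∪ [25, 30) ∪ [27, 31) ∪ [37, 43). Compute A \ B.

[-9, -4) ∪ [8, 18) ∪ [32, 35)

First set merges to [-9, -4), [1, 18), [28, 35).
Second set merges to [-3, 8), [22, 32), [37, 43).
[-9, -4): nothing removed.
[1, 18) \ B = [8, 18).
[28, 35) \ B = [32, 35).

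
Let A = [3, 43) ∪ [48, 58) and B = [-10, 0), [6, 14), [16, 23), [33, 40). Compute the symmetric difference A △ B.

A but not B: [3, 6), [14, 16), [23, 33), [40, 43), [48, 58).
B but not A: [-10, 0).
Combining gives A △ B.

[-10, 0) ∪ [3, 6) ∪ [14, 16) ∪ [23, 33) ∪ [40, 43) ∪ [48, 58)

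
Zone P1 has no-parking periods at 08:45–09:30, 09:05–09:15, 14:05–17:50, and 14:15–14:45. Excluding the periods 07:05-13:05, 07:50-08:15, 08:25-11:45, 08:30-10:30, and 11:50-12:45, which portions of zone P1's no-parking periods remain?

Merge the first list: 08:45–09:30, 14:05–17:50.
Merge the second list: 07:05–13:05.
08:45–09:30: fully covered by B → removed.
14:05–17:50: no B overlap → unchanged.

14:05–17:50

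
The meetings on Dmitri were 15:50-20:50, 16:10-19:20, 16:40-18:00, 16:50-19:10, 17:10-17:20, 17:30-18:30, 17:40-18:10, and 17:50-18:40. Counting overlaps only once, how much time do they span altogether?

5 h

Merged: 15:50-20:50.
Length: 5 h.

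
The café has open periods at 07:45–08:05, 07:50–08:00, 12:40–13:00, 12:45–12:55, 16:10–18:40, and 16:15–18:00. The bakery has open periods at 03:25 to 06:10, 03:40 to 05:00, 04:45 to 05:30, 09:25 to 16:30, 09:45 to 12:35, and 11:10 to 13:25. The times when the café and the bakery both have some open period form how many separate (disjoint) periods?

Merge the first list: 07:45–08:05, 12:40–13:00, 16:10–18:40.
Merge the second list: 03:25–06:10, 09:25–16:30.
A ∩ B = 12:40–13:00, 16:10–16:30.
That is 2 disjoint pieces.

2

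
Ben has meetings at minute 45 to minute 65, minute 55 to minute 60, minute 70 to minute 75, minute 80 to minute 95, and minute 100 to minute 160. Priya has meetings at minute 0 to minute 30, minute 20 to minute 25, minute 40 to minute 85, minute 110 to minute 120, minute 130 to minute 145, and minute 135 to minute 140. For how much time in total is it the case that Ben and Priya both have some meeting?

Merge the first list: minute 45 to minute 65, minute 70 to minute 75, minute 80 to minute 95, minute 100 to minute 160.
Merge the second list: minute 0 to minute 30, minute 40 to minute 85, minute 110 to minute 120, minute 130 to minute 145.
A ∩ B = minute 45 to minute 65, minute 70 to minute 75, minute 80 to minute 85, minute 110 to minute 120, minute 130 to minute 145.
Total: 20 minutes + 5 minutes + 5 minutes + 10 minutes + 15 minutes = 55 minutes.

55 minutes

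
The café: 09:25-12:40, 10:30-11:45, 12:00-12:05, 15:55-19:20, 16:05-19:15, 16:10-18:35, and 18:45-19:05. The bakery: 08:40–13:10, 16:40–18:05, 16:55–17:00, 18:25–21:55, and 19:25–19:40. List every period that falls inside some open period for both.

First set merges to 09:25–12:40, 15:55–19:20.
Second set merges to 08:40–13:10, 16:40–18:05, 18:25–21:55.
09:25–12:40 overlaps B on 09:25–12:40.
15:55–19:20 overlaps B on 16:40–18:05, 18:25–19:20.

09:25–12:40, 16:40–18:05, 18:25–19:20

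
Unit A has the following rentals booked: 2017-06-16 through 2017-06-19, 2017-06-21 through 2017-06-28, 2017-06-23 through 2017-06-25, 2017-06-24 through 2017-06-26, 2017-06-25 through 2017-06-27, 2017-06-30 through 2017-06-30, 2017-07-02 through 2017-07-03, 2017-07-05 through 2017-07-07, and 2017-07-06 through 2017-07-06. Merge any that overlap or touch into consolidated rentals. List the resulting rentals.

2017-06-16 through 2017-06-19, 2017-06-21 through 2017-06-28, 2017-06-30 through 2017-06-30, 2017-07-02 through 2017-07-03, 2017-07-05 through 2017-07-07

2017-06-21 through 2017-06-28 is disjoint → start new block.
2017-06-23 through 2017-06-25 overlaps/touches 2017-06-21 through 2017-06-28 → extend to 2017-06-21 through 2017-06-28.
2017-06-24 through 2017-06-26 overlaps/touches 2017-06-21 through 2017-06-28 → extend to 2017-06-21 through 2017-06-28.
2017-06-25 through 2017-06-27 overlaps/touches 2017-06-21 through 2017-06-28 → extend to 2017-06-21 through 2017-06-28.
2017-06-30 through 2017-06-30 is disjoint → start new block.
2017-07-02 through 2017-07-03 is disjoint → start new block.
2017-07-05 through 2017-07-07 is disjoint → start new block.
2017-07-06 through 2017-07-06 overlaps/touches 2017-07-05 through 2017-07-07 → extend to 2017-07-05 through 2017-07-07.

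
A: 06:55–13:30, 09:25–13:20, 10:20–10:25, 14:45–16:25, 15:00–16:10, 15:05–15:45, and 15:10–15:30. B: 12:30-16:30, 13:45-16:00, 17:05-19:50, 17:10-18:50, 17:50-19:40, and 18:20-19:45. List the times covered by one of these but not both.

06:55–12:30, 13:30–14:45, 16:25–16:30, 17:05–19:50

A, merged: 06:55–13:30, 14:45–16:25.
B, merged: 12:30–16:30, 17:05–19:50.
A \ B = 06:55–12:30.
B \ A = 13:30–14:45, 16:25–16:30, 17:05–19:50.
Union of the two gives the symmetric difference.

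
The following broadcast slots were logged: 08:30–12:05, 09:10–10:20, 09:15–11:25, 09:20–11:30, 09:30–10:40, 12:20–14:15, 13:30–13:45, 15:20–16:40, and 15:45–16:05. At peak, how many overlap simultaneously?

5

At 09:30, 5 of the intervals are simultaneously active.
No point has more.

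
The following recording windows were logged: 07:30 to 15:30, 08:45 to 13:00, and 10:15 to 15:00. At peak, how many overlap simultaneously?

At 10:15, 3 of the intervals are simultaneously active.
No point has more.

3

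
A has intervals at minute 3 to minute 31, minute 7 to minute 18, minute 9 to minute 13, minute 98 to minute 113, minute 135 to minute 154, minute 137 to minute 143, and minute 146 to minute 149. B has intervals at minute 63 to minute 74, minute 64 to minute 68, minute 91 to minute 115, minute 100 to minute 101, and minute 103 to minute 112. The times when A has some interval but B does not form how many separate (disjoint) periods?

Merge the first list: minute 3 to minute 31, minute 98 to minute 113, minute 135 to minute 154.
Merge the second list: minute 63 to minute 74, minute 91 to minute 115.
A \ B = minute 3 to minute 31, minute 135 to minute 154.
That is 2 disjoint pieces.

2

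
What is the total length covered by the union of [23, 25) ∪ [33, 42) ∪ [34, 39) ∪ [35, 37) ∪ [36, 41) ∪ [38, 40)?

11

Merged: [23, 25), [33, 42).
Lengths: 2 + 9 = 11.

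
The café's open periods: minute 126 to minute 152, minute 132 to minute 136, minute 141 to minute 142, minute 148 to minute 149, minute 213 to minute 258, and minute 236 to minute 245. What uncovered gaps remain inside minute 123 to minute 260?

The merged coverage is minute 126 to minute 152, minute 213 to minute 258.
Complement within minute 123 to minute 260: minute 123 to minute 126, minute 152 to minute 213, minute 258 to minute 260.

minute 123 to minute 126, minute 152 to minute 213, minute 258 to minute 260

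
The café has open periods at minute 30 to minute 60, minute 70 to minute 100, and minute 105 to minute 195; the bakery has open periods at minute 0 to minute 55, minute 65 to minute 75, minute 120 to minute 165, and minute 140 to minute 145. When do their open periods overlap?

minute 30 to minute 55, minute 70 to minute 75, minute 120 to minute 165

Merge the second list: minute 0 to minute 55, minute 65 to minute 75, minute 120 to minute 165.
minute 30 to minute 60 ∩ B → minute 30 to minute 55.
minute 70 to minute 100 ∩ B → minute 70 to minute 75.
minute 105 to minute 195 ∩ B → minute 120 to minute 165.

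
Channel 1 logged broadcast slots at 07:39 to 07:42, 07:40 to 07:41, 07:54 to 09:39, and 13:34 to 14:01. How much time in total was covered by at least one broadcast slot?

Merged: 07:39–07:42, 07:54–09:39, 13:34–14:01.
Lengths: 3 min + 1 h 45 min + 27 min = 2 h 15 min.

2 h 15 min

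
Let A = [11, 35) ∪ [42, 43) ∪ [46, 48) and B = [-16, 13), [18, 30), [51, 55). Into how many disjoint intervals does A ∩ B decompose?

2

A ∩ B = [11, 13), [18, 30).
That is 2 disjoint pieces.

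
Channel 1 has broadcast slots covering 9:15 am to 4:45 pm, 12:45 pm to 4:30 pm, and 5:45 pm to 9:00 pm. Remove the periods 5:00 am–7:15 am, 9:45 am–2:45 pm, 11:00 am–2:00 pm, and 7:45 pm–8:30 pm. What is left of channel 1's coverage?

First set merges to 9:15 am–4:45 pm, 5:45 pm–9:00 pm.
Second set merges to 5:00 am–7:15 am, 9:45 am–2:45 pm, 7:45 pm–8:30 pm.
9:15 am–4:45 pm \ B = 9:15 am–9:45 am, 2:45 pm–4:45 pm.
5:45 pm–9:00 pm \ B = 5:45 pm–7:45 pm, 8:30 pm–9:00 pm.

9:15 am–9:45 am, 2:45 pm–4:45 pm, 5:45 pm–7:45 pm, 8:30 pm–9:00 pm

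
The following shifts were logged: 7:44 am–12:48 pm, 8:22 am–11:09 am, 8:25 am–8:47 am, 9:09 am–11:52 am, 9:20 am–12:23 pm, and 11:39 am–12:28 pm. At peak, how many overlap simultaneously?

4

Sweep endpoints in order; track running count of active intervals.
Peak of 4 reached at 9:20 am.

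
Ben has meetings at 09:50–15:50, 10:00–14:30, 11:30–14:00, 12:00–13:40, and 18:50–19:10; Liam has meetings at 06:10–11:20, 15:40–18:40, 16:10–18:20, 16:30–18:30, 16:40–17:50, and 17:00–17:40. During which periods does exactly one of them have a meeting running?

A, merged: 09:50-15:50, 18:50-19:10.
B, merged: 06:10-11:20, 15:40-18:40.
A \ B = 11:20-15:40, 18:50-19:10.
B \ A = 06:10-09:50, 15:50-18:40.
Union of the two gives the symmetric difference.

06:10-09:50, 11:20-15:40, 15:50-18:40, 18:50-19:10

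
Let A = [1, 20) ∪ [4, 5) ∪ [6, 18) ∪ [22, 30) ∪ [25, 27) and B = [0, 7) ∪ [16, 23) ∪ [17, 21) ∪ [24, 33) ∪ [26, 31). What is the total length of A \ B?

A, merged: [1, 20), [22, 30).
B, merged: [0, 7), [16, 23), [24, 33).
A \ B = [7, 16), [23, 24).
Total: 9 + 1 = 10.

10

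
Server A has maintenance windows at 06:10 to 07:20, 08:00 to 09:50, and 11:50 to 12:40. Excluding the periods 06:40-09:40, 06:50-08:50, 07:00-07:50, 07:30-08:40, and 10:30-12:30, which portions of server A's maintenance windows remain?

06:10-06:40, 09:40-09:50, 12:30-12:40

B, merged: 06:40-09:40, 10:30-12:30.
06:10-07:20 with B removed leaves 06:10-06:40.
08:00-09:50 with B removed leaves 09:40-09:50.
11:50-12:40 with B removed leaves 12:30-12:40.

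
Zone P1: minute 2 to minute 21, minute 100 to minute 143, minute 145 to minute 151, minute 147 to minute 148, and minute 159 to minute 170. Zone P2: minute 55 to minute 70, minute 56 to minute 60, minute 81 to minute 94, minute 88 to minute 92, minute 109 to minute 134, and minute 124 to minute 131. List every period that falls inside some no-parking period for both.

minute 109 to minute 134

A, merged: minute 2 to minute 21, minute 100 to minute 143, minute 145 to minute 151, minute 159 to minute 170.
B, merged: minute 55 to minute 70, minute 81 to minute 94, minute 109 to minute 134.
minute 2 to minute 21 falls entirely outside B.
minute 100 to minute 143 overlaps B on minute 109 to minute 134.
minute 145 to minute 151 falls entirely outside B.
minute 159 to minute 170 falls entirely outside B.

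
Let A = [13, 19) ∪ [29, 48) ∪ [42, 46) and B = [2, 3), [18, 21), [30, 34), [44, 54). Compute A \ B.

[13, 18) ∪ [29, 30) ∪ [34, 44)

Merge the first list: [13, 19), [29, 48).
[13, 19) with B removed leaves [13, 18).
[29, 48) with B removed leaves [29, 30), [34, 44).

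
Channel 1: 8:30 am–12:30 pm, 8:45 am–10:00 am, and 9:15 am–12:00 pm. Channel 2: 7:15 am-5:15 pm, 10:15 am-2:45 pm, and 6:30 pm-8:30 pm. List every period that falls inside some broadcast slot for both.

8:30 am–12:30 pm

Merge the first list: 8:30 am–12:30 pm.
Merge the second list: 7:15 am–5:15 pm, 6:30 pm–8:30 pm.
8:30 am–12:30 pm ∩ B → 8:30 am–12:30 pm.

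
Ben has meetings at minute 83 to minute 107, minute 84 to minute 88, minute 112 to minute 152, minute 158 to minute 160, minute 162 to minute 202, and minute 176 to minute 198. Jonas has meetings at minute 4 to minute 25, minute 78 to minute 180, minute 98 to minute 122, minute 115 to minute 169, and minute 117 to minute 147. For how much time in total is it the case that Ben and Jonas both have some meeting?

84 minutes

A, merged: minute 83 to minute 107, minute 112 to minute 152, minute 158 to minute 160, minute 162 to minute 202.
B, merged: minute 4 to minute 25, minute 78 to minute 180.
A ∩ B = minute 83 to minute 107, minute 112 to minute 152, minute 158 to minute 160, minute 162 to minute 180.
Total: 24 minutes + 40 minutes + 2 minutes + 18 minutes = 84 minutes.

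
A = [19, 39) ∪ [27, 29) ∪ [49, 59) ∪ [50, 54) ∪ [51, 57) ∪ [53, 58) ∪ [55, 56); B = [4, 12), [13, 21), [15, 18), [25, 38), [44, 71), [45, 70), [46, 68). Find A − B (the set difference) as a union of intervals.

[21, 25) ∪ [38, 39)

A, merged: [19, 39), [49, 59).
B, merged: [4, 12), [13, 21), [25, 38), [44, 71).
[19, 39) with B removed leaves [21, 25), [38, 39).
[49, 59) lies entirely inside B → drops out.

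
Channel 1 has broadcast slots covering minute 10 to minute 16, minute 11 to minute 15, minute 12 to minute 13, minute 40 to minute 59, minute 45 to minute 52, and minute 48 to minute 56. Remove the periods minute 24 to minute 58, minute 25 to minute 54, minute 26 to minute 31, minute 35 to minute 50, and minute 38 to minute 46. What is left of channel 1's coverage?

minute 10 to minute 16, minute 58 to minute 59

A, merged: minute 10 to minute 16, minute 40 to minute 59.
B, merged: minute 24 to minute 58.
minute 10 to minute 16: no B overlap → unchanged.
minute 40 to minute 59 minus B → minute 58 to minute 59.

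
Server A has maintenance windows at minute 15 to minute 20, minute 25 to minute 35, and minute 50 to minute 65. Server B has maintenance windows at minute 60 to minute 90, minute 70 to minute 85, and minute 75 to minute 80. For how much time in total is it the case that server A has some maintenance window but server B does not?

Merge the second list: minute 60 to minute 90.
A \ B = minute 15 to minute 20, minute 25 to minute 35, minute 50 to minute 60.
Total: 5 minutes + 10 minutes + 10 minutes = 25 minutes.

25 minutes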